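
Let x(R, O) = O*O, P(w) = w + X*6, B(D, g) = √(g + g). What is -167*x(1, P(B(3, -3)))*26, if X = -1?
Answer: -130260 + 52104*I*√6 ≈ -1.3026e+5 + 1.2763e+5*I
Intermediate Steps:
B(D, g) = √2*√g (B(D, g) = √(2*g) = √2*√g)
P(w) = -6 + w (P(w) = w - 1*6 = w - 6 = -6 + w)
x(R, O) = O²
-167*x(1, P(B(3, -3)))*26 = -167*(-6 + √2*√(-3))²*26 = -167*(-6 + √2*(I*√3))²*26 = -167*(-6 + I*√6)²*26 = -4342*(-6 + I*√6)²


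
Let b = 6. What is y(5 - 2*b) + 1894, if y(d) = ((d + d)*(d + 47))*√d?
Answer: 1894 - 560*I*√7 ≈ 1894.0 - 1481.6*I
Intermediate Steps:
y(d) = 2*d^(3/2)*(47 + d) (y(d) = ((2*d)*(47 + d))*√d = (2*d*(47 + d))*√d = 2*d^(3/2)*(47 + d))
y(5 - 2*b) + 1894 = 2*(5 - 2*6)^(3/2)*(47 + (5 - 2*6)) + 1894 = 2*(5 - 12)^(3/2)*(47 + (5 - 12)) + 1894 = 2*(-7)^(3/2)*(47 - 7) + 1894 = 2*(-7*I*√7)*40 + 1894 = -560*I*√7 + 1894 = 1894 - 560*I*√7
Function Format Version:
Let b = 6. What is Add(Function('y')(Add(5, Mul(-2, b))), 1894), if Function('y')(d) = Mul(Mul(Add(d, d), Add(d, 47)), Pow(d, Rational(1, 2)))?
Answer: Add(1894, Mul(-560, I, Pow(7, Rational(1, 2)))) ≈ Add(1894.0, Mul(-1481.6, I))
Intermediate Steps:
Function('y')(d) = Mul(2, Pow(d, Rational(3, 2)), Add(47, d)) (Function('y')(d) = Mul(Mul(Mul(2, d), Add(47, d)), Pow(d, Rational(1, 2))) = Mul(Mul(2, d, Add(47, d)), Pow(d, Rational(1, 2))) = Mul(2, Pow(d, Rational(3, 2)), Add(47, d)))
Add(Function('y')(Add(5, Mul(-2, b))), 1894) = Add(Mul(2, Pow(Add(5, Mul(-2, 6)), Rational(3, 2)), Add(47, Add(5, Mul(-2, 6)))), 1894) = Add(Mul(2, Pow(Add(5, -12), Rational(3, 2)), Add(47, Add(5, -12))), 1894) = Add(Mul(2, Pow(-7, Rational(3, 2)), Add(47, -7)), 1894) = Add(Mul(2, Mul(-7, I, Pow(7, Rational(1, 2))), 40), 1894) = Add(Mul(-560, I, Pow(7, Rational(1, 2))), 1894) = Add(1894, Mul(-560, I, Pow(7, Rational(1, 2))))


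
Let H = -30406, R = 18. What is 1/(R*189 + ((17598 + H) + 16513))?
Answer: 1/7107 ≈ 0.00014071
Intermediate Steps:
1/(R*189 + ((17598 + H) + 16513)) = 1/(18*189 + ((17598 - 30406) + 16513)) = 1/(3402 + (-12808 + 16513)) = 1/(3402 + 3705) = 1/7107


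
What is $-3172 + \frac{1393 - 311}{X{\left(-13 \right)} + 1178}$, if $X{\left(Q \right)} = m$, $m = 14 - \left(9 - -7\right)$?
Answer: $- \frac{1864595}{588} \approx -3171.1$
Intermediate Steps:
$m = -2$ ($m = 14 - \left(9 + 7\right) = 14 - 16 = -2$)
$X{\left(Q \right)} = -2$
$-3172 + \frac{1393 - 311}{X{\left(-13 \right)} + 1178} = -3172 + \frac{1393 - 311}{-2 + 1178} = -3172 + \frac{1082}{1176} = -3172 + 1082 \cdot \frac{1}{1176} = -3172 + \frac{541}{588} = - \frac{1864595}{588}$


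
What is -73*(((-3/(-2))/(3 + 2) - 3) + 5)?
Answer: -1679/10 ≈ -167.90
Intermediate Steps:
-73*(((-3/(-2))/(3 + 2) - 3) + 5) = -73*(((-3*(-½))/5 - 3) + 5) = -73*(((⅕)*(3/2) - 3) + 5) = -73*((3/10 - 3) + 5) = -73*(-27/10 + 5) = -73*23/10 = -1679/10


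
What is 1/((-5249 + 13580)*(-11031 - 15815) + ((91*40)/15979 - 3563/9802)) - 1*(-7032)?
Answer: 8494188210711073138/1207933477064345 ≈ 7032.0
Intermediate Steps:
1/((-5249 + 13580)*(-11031 - 15815) + ((91*40)/15979 - 3563/9802)) - 1*(-7032) = 1/(8331*(-26846) + (3640*(1/15979) - 3563*1/9802)) + 7032 = 1/(-223654026 + (3640/15979 - 3563/9802)) + 7032 = 1/(-223654026 - 732893/5400902) + 7032 = 1/(-1207933477064345/5400902) + 7032 = -5400902/1207933477064345 + 7032 = 8494188210711073138/1207933477064345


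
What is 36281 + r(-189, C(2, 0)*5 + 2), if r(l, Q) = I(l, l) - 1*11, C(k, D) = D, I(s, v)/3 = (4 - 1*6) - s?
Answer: 36831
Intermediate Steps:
I(s, v) = -6 - 3*s (I(s, v) = 3*((4 - 1*6) - s) = 3*((4 - 6) - s) = 3*(-2 - s) = -6 - 3*s)
r(l, Q) = -17 - 3*l (r(l, Q) = (-6 - 3*l) - 1*11 = (-6 - 3*l) - 11 = -17 - 3*l)
36281 + r(-189, C(2, 0)*5 + 2) = 36281 + (-17 - 3*(-189)) = 36281 + (-17 + 567) = 36281 + 550 = 36831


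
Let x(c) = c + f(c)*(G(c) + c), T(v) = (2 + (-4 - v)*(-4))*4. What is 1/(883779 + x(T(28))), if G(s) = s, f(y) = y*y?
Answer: 1/282100299 ≈ 3.5448e-9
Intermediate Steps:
f(y) = y**2
T(v) = 72 + 16*v (T(v) = (2 + (16 + 4*v))*4 = (18 + 4*v)*4 = 72 + 16*v)
x(c) = c + 2*c**3 (x(c) = c + c**2*(c + c) = c + c**2*(2*c) = c + 2*c**3)
1/(883779 + x(T(28))) = 1/(883779 + ((72 + 16*28) + 2*(72 + 16*28)**3)) = 1/(883779 + ((72 + 448) + 2*(72 + 448)**3)) = 1/(883779 + (520 + 2*520**3)) = 1/(883779 + (520 + 2*140608000)) = 1/(883779 + (520 + 281216000)) = 1/(883779 + 281216520) = 1/282100299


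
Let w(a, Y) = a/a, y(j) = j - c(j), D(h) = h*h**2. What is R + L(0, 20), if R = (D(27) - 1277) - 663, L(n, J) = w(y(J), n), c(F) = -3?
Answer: 17744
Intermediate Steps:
D(h) = h**3
y(j) = 3 + j (y(j) = j - 1*(-3) = j + 3 = 3 + j)
w(a, Y) = 1
L(n, J) = 1
R = 17743 (R = (27**3 - 1277) - 663 = (19683 - 1277) - 663 = 18406 - 663 = 17743)
R + L(0, 20) = 17743 + 1 = 17744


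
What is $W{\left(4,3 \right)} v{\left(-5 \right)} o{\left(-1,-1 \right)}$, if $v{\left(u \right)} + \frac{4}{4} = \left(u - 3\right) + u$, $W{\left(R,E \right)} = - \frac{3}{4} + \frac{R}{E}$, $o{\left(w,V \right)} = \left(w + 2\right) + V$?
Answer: $0$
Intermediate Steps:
$o{\left(w,V \right)} = 2 + V + w$ ($o{\left(w,V \right)} = \left(2 + w\right) + V = 2 + V + w$)
$W{\left(R,E \right)} = - \frac{3}{4} + \frac{R}{E}$ ($W{\left(R,E \right)} = \left(-3\right) \frac{1}{4} + \frac{R}{E} = - \frac{3}{4} + \frac{R}{E}$)
$v{\left(u \right)} = -4 + 2 u$ ($v{\left(u \right)} = -1 + \left(\left(u - 3\right) + u\right) = -1 + \left(\left(-3 + u\right) + u\right) = -1 + \left(-3 + 2 u\right) = -4 + 2 u$)
$W{\left(4,3 \right)} v{\left(-5 \right)} o{\left(-1,-1 \right)} = \left(- \frac{3}{4} + \frac{4}{3}\right) \left(-4 + 2 \left(-5\right)\right) \left(2 - 1 - 1\right) = \left(- \frac{3}{4} + 4 \cdot \frac{1}{3}\right) \left(-4 - 10\right) 0 = \left(- \frac{3}{4} + \frac{4}{3}\right) \left(-14\right) 0 = \frac{7}{12} \left(-14\right) 0 = \left(- \frac{49}{6}\right) 0 = 0$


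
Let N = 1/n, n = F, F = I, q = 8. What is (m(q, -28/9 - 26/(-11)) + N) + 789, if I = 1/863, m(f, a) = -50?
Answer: 1602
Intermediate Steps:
I = 1/863 ≈ 0.0011587
F = 1/863 ≈ 0.0011587
n = 1/863 ≈ 0.0011587
N = 863 (N = 1/(1/863) = 863)
(m(q, -28/9 - 26/(-11)) + N) + 789 = (-50 + 863) + 789 = 813 + 789 = 1602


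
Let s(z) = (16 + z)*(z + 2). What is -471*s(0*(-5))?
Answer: -15072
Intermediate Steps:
s(z) = (2 + z)*(16 + z) (s(z) = (16 + z)*(2 + z) = (2 + z)*(16 + z))
-471*s(0*(-5)) = -471*(32 + (0*(-5))² + 18*(0*(-5))) = -471*(32 + 0² + 18*0) = -471*(32 + 0 + 0) = -471*32 = -15072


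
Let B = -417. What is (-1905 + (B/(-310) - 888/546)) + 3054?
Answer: 32405357/28210 ≈ 1148.7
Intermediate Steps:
(-1905 + (B/(-310) - 888/546)) + 3054 = (-1905 + (-417/(-310) - 888/546)) + 3054 = (-1905 + (-417*(-1/310) - 888*1/546)) + 3054 = (-1905 + (417/310 - 148/91)) + 3054 = (-1905 - 7933/28210) + 3054 = -53747983/28210 + 3054 = 32405357/28210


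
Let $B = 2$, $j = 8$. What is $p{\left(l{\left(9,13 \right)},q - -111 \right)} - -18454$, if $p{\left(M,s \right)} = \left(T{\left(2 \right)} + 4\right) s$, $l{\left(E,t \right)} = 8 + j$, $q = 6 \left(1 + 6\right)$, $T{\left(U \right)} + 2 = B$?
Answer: $19066$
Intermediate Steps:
$T{\left(U \right)} = 0$ ($T{\left(U \right)} = -2 + 2 = 0$)
$q = 42$ ($q = 6 \cdot 7 = 42$)
$l{\left(E,t \right)} = 16$ ($l{\left(E,t \right)} = 8 + 8 = 16$)
$p{\left(M,s \right)} = 4 s$ ($p{\left(M,s \right)} = \left(0 + 4\right) s = 4 s$)
$p{\left(l{\left(9,13 \right)},q - -111 \right)} - -18454 = 4 \left(42 - -111\right) - -18454 = 4 \left(42 + 111\right) + 18454 = 4 \cdot 153 + 18454 = 612 + 18454 = 19066$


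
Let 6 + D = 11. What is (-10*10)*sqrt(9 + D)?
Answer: -100*sqrt(14) ≈ -374.17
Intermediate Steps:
D = 5 (D = -6 + 11 = 5)
(-10*10)*sqrt(9 + D) = (-10*10)*sqrt(9 + 5) = -100*sqrt(14)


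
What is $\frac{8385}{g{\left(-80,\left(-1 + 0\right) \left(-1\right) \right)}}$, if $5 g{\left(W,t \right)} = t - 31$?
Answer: $- \frac{2795}{2} \approx -1397.5$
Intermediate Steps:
$g{\left(W,t \right)} = - \frac{31}{5} + \frac{t}{5}$ ($g{\left(W,t \right)} = \frac{t - 31}{5} = \frac{-31 + t}{5} = - \frac{31}{5} + \frac{t}{5}$)
$\frac{8385}{g{\left(-80,\left(-1 + 0\right) \left(-1\right) \right)}} = \frac{8385}{- \frac{31}{5} + \frac{\left(-1 + 0\right) \left(-1\right)}{5}} = \frac{8385}{- \frac{31}{5} + \frac{\left(-1\right) \left(-1\right)}{5}} = \frac{8385}{- \frac{31}{5} + \frac{1}{5} \cdot 1} = \frac{8385}{- \frac{31}{5} + \frac{1}{5}} = \frac{8385}{-6} = 8385 \left(- \frac{1}{6}\right) = - \frac{2795}{2}$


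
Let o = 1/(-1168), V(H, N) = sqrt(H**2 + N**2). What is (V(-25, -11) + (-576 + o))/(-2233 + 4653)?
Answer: -672769/2826560 + sqrt(746)/2420 ≈ -0.22673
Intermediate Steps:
o = -1/1168 ≈ -0.00085616
(V(-25, -11) + (-576 + o))/(-2233 + 4653) = (sqrt((-25)**2 + (-11)**2) + (-576 - 1/1168))/(-2233 + 4653) = (sqrt(625 + 121) - 672769/1168)/2420 = (sqrt(746) - 672769/1168)*(1/2420) = (-672769/1168 + sqrt(746))*(1/2420) = -672769/2826560 + sqrt(746)/2420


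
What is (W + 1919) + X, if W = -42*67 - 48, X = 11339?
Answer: 10396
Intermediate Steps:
W = -2862 (W = -2814 - 48 = -2862)
(W + 1919) + X = (-2862 + 1919) + 11339 = -943 + 11339 = 10396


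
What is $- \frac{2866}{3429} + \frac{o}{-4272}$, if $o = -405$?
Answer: $- \frac{3618269}{4882896} \approx -0.74101$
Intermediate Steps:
$- \frac{2866}{3429} + \frac{o}{-4272} = - \frac{2866}{3429} - \frac{405}{-4272} = \left(-2866\right) \frac{1}{3429} - - \frac{135}{1424} = - \frac{2866}{3429} + \frac{135}{1424} = - \frac{3618269}{4882896}$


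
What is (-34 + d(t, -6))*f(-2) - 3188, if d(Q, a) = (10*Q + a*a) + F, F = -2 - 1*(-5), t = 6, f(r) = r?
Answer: -3318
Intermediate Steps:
F = 3 (F = -2 + 5 = 3)
d(Q, a) = 3 + a² + 10*Q (d(Q, a) = (10*Q + a*a) + 3 = (10*Q + a²) + 3 = (a² + 10*Q) + 3 = 3 + a² + 10*Q)
(-34 + d(t, -6))*f(-2) - 3188 = (-34 + (3 + (-6)² + 10*6))*(-2) - 3188 = (-34 + (3 + 36 + 60))*(-2) - 3188 = (-34 + 99)*(-2) - 3188 = 65*(-2) - 3188 = -130 - 3188 = -3318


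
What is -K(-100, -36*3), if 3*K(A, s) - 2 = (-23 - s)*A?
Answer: 8498/3 ≈ 2832.7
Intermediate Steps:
K(A, s) = 2/3 + A*(-23 - s)/3 (K(A, s) = 2/3 + ((-23 - s)*A)/3 = 2/3 + (A*(-23 - s))/3 = 2/3 + A*(-23 - s)/3)
-K(-100, -36*3) = -(2/3 - 23/3*(-100) - 1/3*(-100)*(-36*3)) = -(2/3 + 2300/3 - 1/3*(-100)*(-108)) = -(2/3 + 2300/3 - 3600) = -1*(-8498/3) = 8498/3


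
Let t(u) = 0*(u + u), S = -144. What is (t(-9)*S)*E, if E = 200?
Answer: 0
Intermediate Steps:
t(u) = 0 (t(u) = 0*(2*u) = 0)
(t(-9)*S)*E = (0*(-144))*200 = 0*200 = 0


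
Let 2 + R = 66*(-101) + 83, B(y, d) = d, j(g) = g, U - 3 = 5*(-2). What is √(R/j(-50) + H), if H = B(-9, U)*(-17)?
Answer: √25070/10 ≈ 15.834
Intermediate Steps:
U = -7 (U = 3 + 5*(-2) = 3 - 10 = -7)
H = 119 (H = -7*(-17) = 119)
R = -6585 (R = -2 + (66*(-101) + 83) = -2 + (-6666 + 83) = -2 - 6583 = -6585)
√(R/j(-50) + H) = √(-6585/(-50) + 119) = √(-6585*(-1/50) + 119) = √(1317/10 + 119) = √(2507/10) = √25070/10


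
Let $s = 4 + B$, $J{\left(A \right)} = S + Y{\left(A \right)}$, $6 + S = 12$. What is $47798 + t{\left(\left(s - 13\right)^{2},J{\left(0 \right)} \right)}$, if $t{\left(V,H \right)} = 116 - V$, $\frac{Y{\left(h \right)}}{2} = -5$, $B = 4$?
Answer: $47889$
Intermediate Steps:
$Y{\left(h \right)} = -10$ ($Y{\left(h \right)} = 2 \left(-5\right) = -10$)
$S = 6$ ($S = -6 + 12 = 6$)
$J{\left(A \right)} = -4$ ($J{\left(A \right)} = 6 - 10 = -4$)
$s = 8$ ($s = 4 + 4 = 8$)
$47798 + t{\left(\left(s - 13\right)^{2},J{\left(0 \right)} \right)} = 47798 + \left(116 - \left(8 - 13\right)^{2}\right) = 47798 + \left(116 - \left(-5\right)^{2}\right) = 47798 + \left(116 - 25\right) = 47798 + 91 = 47889$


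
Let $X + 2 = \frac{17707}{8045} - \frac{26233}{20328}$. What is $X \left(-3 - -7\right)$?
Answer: $- \frac{178174109}{40884690} \approx -4.358$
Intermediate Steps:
$X = - \frac{178174109}{163538760}$ ($X = -2 + \left(\frac{17707}{8045} - \frac{26233}{20328}\right) = -2 + \frac{148903411}{163538760} = - \frac{178174109}{163538760} \approx -1.0895$)
$X \left(-3 - -7\right) = - \frac{178174109 \left(-3 - -7\right)}{163538760} = - \frac{178174109 \left(-3 + 7\right)}{163538760} = \left(- \frac{178174109}{163538760}\right) 4 = - \frac{178174109}{40884690}$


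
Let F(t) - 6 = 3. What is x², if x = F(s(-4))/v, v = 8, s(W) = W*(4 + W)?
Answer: 81/64 ≈ 1.2656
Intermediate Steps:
F(t) = 9 (F(t) = 6 + 3 = 9)
x = 9/8 ≈ 1.1250
x² = (9/8)² = 81/64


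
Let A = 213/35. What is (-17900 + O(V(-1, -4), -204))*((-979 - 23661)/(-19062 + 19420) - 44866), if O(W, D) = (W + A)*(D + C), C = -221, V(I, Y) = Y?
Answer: 1057738637670/1253 ≈ 8.4417e+8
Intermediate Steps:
A = 213/35 (A = 213*(1/35) = 213/35 ≈ 6.0857)
O(W, D) = (-221 + D)*(213/35 + W) (O(W, D) = (W + 213/35)*(D - 221) = (213/35 + W)*(-221 + D) = (-221 + D)*(213/35 + W))
(-17900 + O(V(-1, -4), -204))*((-979 - 23661)/(-19062 + 19420) - 44866) = (-17900 + (-47073/35 - 221*(-4) + (213/35)*(-204) - 204*(-4)))*((-979 - 23661)/(-19062 + 19420) - 44866) = (-17900 + (-47073/35 + 884 - 43452/35 + 816))*(-24640/358 - 44866) = (-17900 - 6205/7)*(-24640*1/358 - 44866) = -131505*(-12320/179 - 44866)/7 = -131505/7*(-8043334/179) = 1057738637670/1253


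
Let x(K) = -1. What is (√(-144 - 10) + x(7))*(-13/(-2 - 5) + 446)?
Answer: -3135/7 + 3135*I*√154/7 ≈ -447.86 + 5557.8*I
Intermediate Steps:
(√(-144 - 10) + x(7))*(-13/(-2 - 5) + 446) = (√(-144 - 10) - 1)*(-13/(-2 - 5) + 446) = (√(-154) - 1)*(-13/(-7) + 446) = (I*√154 - 1)*(-13*(-⅐) + 446) = (-1 + I*√154)*(13/7 + 446) = (-1 + I*√154)*(3135/7) = -3135/7 + 3135*I*√154/7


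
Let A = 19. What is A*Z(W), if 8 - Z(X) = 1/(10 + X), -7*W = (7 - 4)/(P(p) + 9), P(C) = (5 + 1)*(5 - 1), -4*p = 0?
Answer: 115425/769 ≈ 150.10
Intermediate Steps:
p = 0 (p = -¼*0 = 0)
P(C) = 24 (P(C) = 6*4 = 24)
W = -1/77 (W = -(7 - 4)/(7*(24 + 9)) = -3/(7*33) = -⅐*1/11 = -1/77 ≈ -0.012987)
Z(X) = 8 - 1/(10 + X)
A*Z(W) = 19*((79 + 8*(-1/77))/(10 - 1/77)) = 19*((79 - 8/77)/(769/77)) = 19*((77/769)*(6075/77)) = 19*(6075/769) = 115425/769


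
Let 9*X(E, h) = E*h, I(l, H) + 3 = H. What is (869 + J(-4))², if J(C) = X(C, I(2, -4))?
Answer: 61606801/81 ≈ 7.6058e+5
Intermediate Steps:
I(l, H) = -3 + H
X(E, h) = E*h/9 (X(E, h) = (E*h)/9 = E*h/9)
J(C) = -7*C/9 (J(C) = C*(-3 - 4)/9 = (⅑)*C*(-7) = -7*C/9)
(869 + J(-4))² = (869 - 7/9*(-4))² = (869 + 28/9)² = (7849/9)² = 61606801/81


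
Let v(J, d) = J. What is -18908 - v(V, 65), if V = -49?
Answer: -18859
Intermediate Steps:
-18908 - v(V, 65) = -18908 - 1*(-49) = -18908 + 49 = -18859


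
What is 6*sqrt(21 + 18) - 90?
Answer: -90 + 6*sqrt(39) ≈ -52.530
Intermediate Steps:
6*sqrt(21 + 18) - 90 = 6*sqrt(39) - 90 = -90 + 6*sqrt(39)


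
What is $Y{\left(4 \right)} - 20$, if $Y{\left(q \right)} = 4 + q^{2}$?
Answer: $0$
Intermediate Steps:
$Y{\left(4 \right)} - 20 = \left(4 + 4^{2}\right) - 20 = \left(4 + 16\right) - 20 = 20 - 20 = 0$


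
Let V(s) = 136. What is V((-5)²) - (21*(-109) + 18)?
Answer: 2407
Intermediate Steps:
V((-5)²) - (21*(-109) + 18) = 136 - (21*(-109) + 18) = 136 - (-2289 + 18) = 136 - 1*(-2271) = 136 + 2271 = 2407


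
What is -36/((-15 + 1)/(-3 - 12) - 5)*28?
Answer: 15120/61 ≈ 247.87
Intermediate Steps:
-36/((-15 + 1)/(-3 - 12) - 5)*28 = -36/(-14/(-15) - 5)*28 = -36/(-14*(-1/15) - 5)*28 = -36/(14/15 - 5)*28 = -36/(-61/15)*28 = -36*(-15/61)*28 = (540/61)*28 = 15120/61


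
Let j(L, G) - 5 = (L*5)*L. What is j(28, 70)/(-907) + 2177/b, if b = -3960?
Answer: -17517539/3591720 ≈ -4.8772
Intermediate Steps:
j(L, G) = 5 + 5*L² (j(L, G) = 5 + (L*5)*L = 5 + (5*L)*L = 5 + 5*L²)
j(28, 70)/(-907) + 2177/b = (5 + 5*28²)/(-907) + 2177/(-3960) = (5 + 5*784)*(-1/907) + 2177*(-1/3960) = (5 + 3920)*(-1/907) - 2177/3960 = 3925*(-1/907) - 2177/3960 = -3925/907 - 2177/3960 = -17517539/3591720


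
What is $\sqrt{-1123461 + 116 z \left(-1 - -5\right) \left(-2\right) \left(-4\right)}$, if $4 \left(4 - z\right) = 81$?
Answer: $i \sqrt{1183781} \approx 1088.0 i$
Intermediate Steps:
$z = - \frac{65}{4}$ ($z = 4 - \frac{81}{4} = - \frac{65}{4} \approx -16.25$)
$\sqrt{-1123461 + 116 z \left(-1 - -5\right) \left(-2\right) \left(-4\right)} = \sqrt{-1123461 + 116 \left(- \frac{65}{4}\right) \left(-1 - -5\right) \left(-2\right) \left(-4\right)} = \sqrt{-1123461 - 1885 \left(-1 + 5\right) \left(-2\right) \left(-4\right)} = \sqrt{-1123461 - 1885 \cdot 4 \left(-2\right) \left(-4\right)} = \sqrt{-1123461 - 1885 \left(\left(-8\right) \left(-4\right)\right)} = \sqrt{-1123461 - 60320} = \sqrt{-1183781} = i \sqrt{1183781}$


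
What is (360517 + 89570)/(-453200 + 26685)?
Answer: -450087/426515 ≈ -1.0553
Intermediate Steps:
(360517 + 89570)/(-453200 + 26685) = 450087/(-426515) = 450087*(-1/426515) = -450087/426515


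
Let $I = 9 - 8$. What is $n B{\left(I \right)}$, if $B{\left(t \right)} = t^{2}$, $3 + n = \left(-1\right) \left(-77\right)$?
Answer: $74$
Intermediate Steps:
$I = 1$
$n = 74$ ($n = -3 - -77 = -3 + 77 = 74$)
$n B{\left(I \right)} = 74 \cdot 1^{2} = 74 \cdot 1 = 74$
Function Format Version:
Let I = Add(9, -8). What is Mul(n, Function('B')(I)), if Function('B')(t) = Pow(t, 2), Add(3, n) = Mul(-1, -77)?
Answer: 74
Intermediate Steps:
I = 1
n = 74 (n = Add(-3, Mul(-1, -77)) = Add(-3, 77) = 74)
Mul(n, Function('B')(I)) = Mul(74, Pow(1, 2)) = Mul(74, 1) = 74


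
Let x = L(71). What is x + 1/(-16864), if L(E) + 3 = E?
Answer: 1146751/16864 ≈ 68.000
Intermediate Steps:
L(E) = -3 + E
x = 68 (x = -3 + 71 = 68)
x + 1/(-16864) = 68 + 1/(-16864) = 68 - 1/16864 = 1146751/16864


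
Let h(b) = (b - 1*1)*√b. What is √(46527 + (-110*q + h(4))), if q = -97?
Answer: √57203 ≈ 239.17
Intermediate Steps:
h(b) = √b*(-1 + b) (h(b) = (b - 1)*√b = (-1 + b)*√b = √b*(-1 + b))
√(46527 + (-110*q + h(4))) = √(46527 + (-110*(-97) + √4*(-1 + 4))) = √(46527 + (10670 + 2*3)) = √(46527 + (10670 + 6)) = √(46527 + 10676) = √57203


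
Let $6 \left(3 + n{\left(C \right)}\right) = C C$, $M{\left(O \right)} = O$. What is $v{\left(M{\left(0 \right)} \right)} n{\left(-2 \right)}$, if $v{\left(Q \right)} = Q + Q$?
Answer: $0$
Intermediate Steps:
$v{\left(Q \right)} = 2 Q$
$n{\left(C \right)} = -3 + \frac{C^{2}}{6}$ ($n{\left(C \right)} = -3 + \frac{C C}{6} = -3 + \frac{C^{2}}{6}$)
$v{\left(M{\left(0 \right)} \right)} n{\left(-2 \right)} = 2 \cdot 0 \left(-3 + \frac{\left(-2\right)^{2}}{6}\right) = 0 \left(-3 + \frac{1}{6} \cdot 4\right) = 0 \left(-3 + \frac{2}{3}\right) = 0 \left(- \frac{7}{3}\right) = 0$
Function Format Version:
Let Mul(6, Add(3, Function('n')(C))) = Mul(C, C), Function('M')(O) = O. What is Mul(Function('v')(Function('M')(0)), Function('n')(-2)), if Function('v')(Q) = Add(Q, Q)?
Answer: 0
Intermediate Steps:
Function('v')(Q) = Mul(2, Q)
Function('n')(C) = Add(-3, Mul(Rational(1, 6), Pow(C, 2))) (Function('n')(C) = Add(-3, Mul(Rational(1, 6), Mul(C, C))) = Add(-3, Mul(Rational(1, 6), Pow(C, 2))))
Mul(Function('v')(Function('M')(0)), Function('n')(-2)) = Mul(Mul(2, 0), Add(-3, Mul(Rational(1, 6), Pow(-2, 2)))) = Mul(0, Add(-3, Mul(Rational(1, 6), 4))) = Mul(0, Add(-3, Rational(2, 3))) = Mul(0, Rational(-7, 3)) = 0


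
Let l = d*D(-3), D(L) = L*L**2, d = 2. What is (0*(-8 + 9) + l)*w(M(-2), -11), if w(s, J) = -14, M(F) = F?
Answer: 756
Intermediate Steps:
D(L) = L**3
l = -54 (l = 2*(-3)**3 = 2*(-27) = -54)
(0*(-8 + 9) + l)*w(M(-2), -11) = (0*(-8 + 9) - 54)*(-14) = (0*1 - 54)*(-14) = (0 - 54)*(-14) = -54*(-14) = 756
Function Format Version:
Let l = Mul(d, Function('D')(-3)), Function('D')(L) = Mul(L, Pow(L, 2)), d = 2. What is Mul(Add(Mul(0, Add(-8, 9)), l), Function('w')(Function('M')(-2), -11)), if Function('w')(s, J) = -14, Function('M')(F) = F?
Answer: 756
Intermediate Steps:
Function('D')(L) = Pow(L, 3)
l = -54 (l = Mul(2, Pow(-3, 3)) = Mul(2, -27) = -54)
Mul(Add(Mul(0, Add(-8, 9)), l), Function('w')(Function('M')(-2), -11)) = Mul(Add(Mul(0, Add(-8, 9)), -54), -14) = Mul(Add(Mul(0, 1), -54), -14) = Mul(Add(0, -54), -14) = Mul(-54, -14) = 756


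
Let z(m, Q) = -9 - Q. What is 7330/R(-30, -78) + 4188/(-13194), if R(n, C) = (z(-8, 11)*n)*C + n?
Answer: -542289/1144213 ≈ -0.47394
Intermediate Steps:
R(n, C) = n - 20*C*n (R(n, C) = ((-9 - 1*11)*n)*C + n = ((-9 - 11)*n)*C + n = (-20*n)*C + n = -20*C*n + n = n - 20*C*n)
7330/R(-30, -78) + 4188/(-13194) = 7330/((-30*(1 - 20*(-78)))) + 4188/(-13194) = 7330/((-30*(1 + 1560))) + 4188*(-1/13194) = 7330/((-30*1561)) - 698/2199 = 7330/(-46830) - 698/2199 = 7330*(-1/46830) - 698/2199 = -733/4683 - 698/2199 = -542289/1144213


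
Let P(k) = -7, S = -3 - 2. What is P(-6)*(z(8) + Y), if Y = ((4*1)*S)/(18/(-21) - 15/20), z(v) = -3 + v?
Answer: -1099/9 ≈ -122.11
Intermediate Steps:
S = -5
Y = 112/9 (Y = ((4*1)*(-5))/(18/(-21) - 15/20) = (4*(-5))/(18*(-1/21) - 15*1/20) = -20/(-6/7 - ¾) = -20/(-45/28) = -20*(-28/45) = 112/9 ≈ 12.444)
P(-6)*(z(8) + Y) = -7*((-3 + 8) + 112/9) = -7*(5 + 112/9) = -7*157/9 = -1099/9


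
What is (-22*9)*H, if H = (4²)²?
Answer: -50688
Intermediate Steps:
H = 256 (H = 16² = 256)
(-22*9)*H = -22*9*256 = -198*256 = -50688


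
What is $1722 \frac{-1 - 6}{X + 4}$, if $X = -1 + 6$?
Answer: $- \frac{4018}{3} \approx -1339.3$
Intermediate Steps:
$X = 5$
$1722 \frac{-1 - 6}{X + 4} = 1722 \frac{-1 - 6}{5 + 4} = 1722 \left(- \frac{7}{9}\right) = - \frac{4018}{3}$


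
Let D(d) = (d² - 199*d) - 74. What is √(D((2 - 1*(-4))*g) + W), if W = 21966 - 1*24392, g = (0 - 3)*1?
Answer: √1406 ≈ 37.497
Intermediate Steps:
g = -3 (g = -3*1 = -3)
D(d) = -74 + d² - 199*d
W = -2426 (W = 21966 - 24392 = -2426)
√(D((2 - 1*(-4))*g) + W) = √((-74 + ((2 - 1*(-4))*(-3))² - 199*(2 - 1*(-4))*(-3)) - 2426) = √((-74 + ((2 + 4)*(-3))² - 199*(2 + 4)*(-3)) - 2426) = √((-74 + (6*(-3))² - 1194*(-3)) - 2426) = √((-74 + (-18)² - 199*(-18)) - 2426) = √((-74 + 324 + 3582) - 2426) = √(3832 - 2426) = √1406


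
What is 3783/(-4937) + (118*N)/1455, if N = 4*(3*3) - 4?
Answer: 13137847/7183335 ≈ 1.8289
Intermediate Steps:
N = 32 (N = 4*9 - 4 = 36 - 4 = 32)
3783/(-4937) + (118*N)/1455 = 3783/(-4937) + (118*32)/1455 = 3783*(-1/4937) + 3776*(1/1455) = -3783/4937 + 3776/1455 = 13137847/7183335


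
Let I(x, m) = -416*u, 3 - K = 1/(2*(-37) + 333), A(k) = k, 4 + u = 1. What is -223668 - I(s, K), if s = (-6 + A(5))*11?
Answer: -224916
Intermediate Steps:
u = -3 (u = -4 + 1 = -3)
K = 776/259 (K = 3 - 1/(2*(-37) + 333) = 3 - 1/(-74 + 333) = 3 - 1/259 = 776/259 ≈ 2.9961)
s = -11 (s = (-6 + 5)*11 = -1*11 = -11)
I(x, m) = 1248 (I(x, m) = -416*(-3) = 1248)
-223668 - I(s, K) = -223668 - 1*1248 = -223668 - 1248 = -224916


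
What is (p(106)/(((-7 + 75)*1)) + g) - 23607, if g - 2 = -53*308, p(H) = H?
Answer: -1357533/34 ≈ -39927.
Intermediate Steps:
g = -16322 (g = 2 - 53*308 = 2 - 16324 = -16322)
(p(106)/(((-7 + 75)*1)) + g) - 23607 = (106/(((-7 + 75)*1)) - 16322) - 23607 = (106/((68*1)) - 16322) - 23607 = (106/68 - 16322) - 23607 = (106*(1/68) - 16322) - 23607 = (53/34 - 16322) - 23607 = -554895/34 - 23607 = -1357533/34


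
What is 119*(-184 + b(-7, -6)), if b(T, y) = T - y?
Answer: -22015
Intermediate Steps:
119*(-184 + b(-7, -6)) = 119*(-184 + (-7 - 1*(-6))) = 119*(-184 + (-7 + 6)) = 119*(-184 - 1) = 119*(-185) = -22015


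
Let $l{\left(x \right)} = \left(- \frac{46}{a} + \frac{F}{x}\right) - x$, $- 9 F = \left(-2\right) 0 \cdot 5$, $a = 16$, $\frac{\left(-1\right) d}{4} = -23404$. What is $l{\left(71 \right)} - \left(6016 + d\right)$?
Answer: $- \frac{797647}{8} \approx -99706.0$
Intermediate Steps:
$d = 93616$ ($d = \left(-4\right) \left(-23404\right) = 93616$)
$F = 0$ ($F = - \frac{\left(-2\right) 0 \cdot 5}{9} = - \frac{0 \cdot 5}{9} = \left(- \frac{1}{9}\right) 0 = 0$)
$l{\left(x \right)} = - \frac{23}{8} - x$ ($l{\left(x \right)} = \left(- \frac{46}{16} + \frac{0}{x}\right) - x = \left(\left(-46\right) \frac{1}{16} + 0\right) - x = \left(- \frac{23}{8} + 0\right) - x = - \frac{23}{8} - x$)
$l{\left(71 \right)} - \left(6016 + d\right) = \left(- \frac{23}{8} - 71\right) - 99632 = - \frac{591}{8} - 99632 = - \frac{797647}{8}$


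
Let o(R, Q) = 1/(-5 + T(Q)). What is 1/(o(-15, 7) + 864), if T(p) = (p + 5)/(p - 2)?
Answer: 13/11227 ≈ 0.0011579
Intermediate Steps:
T(p) = (5 + p)/(-2 + p)
o(R, Q) = 1/(-5 + (5 + Q)/(-2 + Q))
1/(o(-15, 7) + 864) = 1/((2 - 1*7)/(-15 + 4*7) + 864) = 1/((2 - 7)/(-15 + 28) + 864) = 1/(-5/13 + 864) = 1/(11227/13) = 13/11227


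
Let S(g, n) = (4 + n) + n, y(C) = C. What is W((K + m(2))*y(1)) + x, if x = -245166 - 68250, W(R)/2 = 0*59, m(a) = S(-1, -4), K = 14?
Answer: -313416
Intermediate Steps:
S(g, n) = 4 + 2*n
m(a) = -4 (m(a) = 4 + 2*(-4) = 4 - 8 = -4)
W(R) = 0 (W(R) = 2*(0*59) = 2*0 = 0)
x = -313416
W((K + m(2))*y(1)) + x = 0 - 313416 = -313416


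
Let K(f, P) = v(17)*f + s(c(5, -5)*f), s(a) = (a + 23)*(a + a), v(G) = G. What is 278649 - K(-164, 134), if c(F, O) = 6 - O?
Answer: -6144411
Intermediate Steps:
s(a) = 2*a*(23 + a) (s(a) = (23 + a)*(2*a) = 2*a*(23 + a))
K(f, P) = 17*f + 22*f*(23 + 11*f) (K(f, P) = 17*f + 2*((6 - 1*(-5))*f)*(23 + (6 - 1*(-5))*f) = 17*f + 2*((6 + 5)*f)*(23 + (6 + 5)*f) = 17*f + 2*(11*f)*(23 + 11*f) = 17*f + 22*f*(23 + 11*f))
278649 - K(-164, 134) = 278649 - (-164)*(523 + 242*(-164)) = 278649 - (-164)*(523 - 39688) = 278649 - (-164)*(-39165) = 278649 - 1*6423060 = 278649 - 6423060 = -6144411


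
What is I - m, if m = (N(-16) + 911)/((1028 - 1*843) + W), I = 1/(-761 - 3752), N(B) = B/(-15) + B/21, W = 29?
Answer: -431857901/101407110 ≈ -4.2587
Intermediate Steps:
N(B) = -2*B/105 (N(B) = B*(-1/15) + B*(1/21) = -B/15 + B/21 = -2*B/105)
I = -1/4513 (I = 1/(-4513) = -1/4513 ≈ -0.00022158)
m = 95687/22470 (m = (-2/105*(-16) + 911)/((1028 - 1*843) + 29) = (32/105 + 911)/((1028 - 843) + 29) = 95687/(105*(185 + 29)) = (95687/105)/214 = (95687/105)*(1/214) = 95687/22470 ≈ 4.2584)
I - m = -1/4513 - 1*95687/22470 = -1/4513 - 95687/22470 = -431857901/101407110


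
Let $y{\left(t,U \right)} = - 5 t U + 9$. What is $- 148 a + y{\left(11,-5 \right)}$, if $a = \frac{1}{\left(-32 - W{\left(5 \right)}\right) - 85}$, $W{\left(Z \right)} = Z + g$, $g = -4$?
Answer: $\frac{16830}{59} \approx 285.25$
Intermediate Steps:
$y{\left(t,U \right)} = 9 - 5 U t$ ($y{\left(t,U \right)} = - 5 U t + 9 = 9 - 5 U t$)
$W{\left(Z \right)} = -4 + Z$ ($W{\left(Z \right)} = Z - 4 = -4 + Z$)
$a = - \frac{1}{118}$ ($a = \frac{1}{\left(-32 - \left(-4 + 5\right)\right) - 85} = \frac{1}{\left(-32 - 1\right) - 85} = \frac{1}{-33 - 85} = \frac{1}{-118} = - \frac{1}{118} \approx -0.0084746$)
$- 148 a + y{\left(11,-5 \right)} = \left(-148\right) \left(- \frac{1}{118}\right) - \left(-9 - 275\right) = \frac{74}{59} + \left(9 + 275\right) = \frac{74}{59} + 284 = \frac{16830}{59}$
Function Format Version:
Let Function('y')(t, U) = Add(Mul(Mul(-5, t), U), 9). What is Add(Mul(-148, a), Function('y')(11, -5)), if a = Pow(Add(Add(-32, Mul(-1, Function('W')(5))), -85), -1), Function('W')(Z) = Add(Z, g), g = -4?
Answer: Rational(16830, 59) ≈ 285.25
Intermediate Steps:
Function('y')(t, U) = Add(9, Mul(-5, U, t)) (Function('y')(t, U) = Add(Mul(-5, U, t), 9) = Add(9, Mul(-5, U, t)))
Function('W')(Z) = Add(-4, Z) (Function('W')(Z) = Add(Z, -4) = Add(-4, Z))
a = Rational(-1, 118) (a = Pow(Add(Add(-32, Mul(-1, Add(-4, 5))), -85), -1) = Pow(Add(Add(-32, Mul(-1, 1)), -85), -1) = Pow(Add(Add(-32, -1), -85), -1) = Pow(Add(-33, -85), -1) = Pow(-118, -1) = Rational(-1, 118) ≈ -0.0084746)
Add(Mul(-148, a), Function('y')(11, -5)) = Add(Mul(-148, Rational(-1, 118)), Add(9, Mul(-5, -5, 11))) = Add(Rational(74, 59), Add(9, 275)) = Add(Rational(74, 59), 284) = Rational(16830, 59)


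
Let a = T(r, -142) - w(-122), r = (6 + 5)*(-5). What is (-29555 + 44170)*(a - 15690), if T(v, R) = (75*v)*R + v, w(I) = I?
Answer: 8332406105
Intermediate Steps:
r = -55 (r = 11*(-5) = -55)
T(v, R) = v + 75*R*v (T(v, R) = 75*R*v + v = v + 75*R*v)
a = 585817 (a = -55*(1 + 75*(-142)) - 1*(-122) = -55*(1 - 10650) + 122 = -55*(-10649) + 122 = 585695 + 122 = 585817)
(-29555 + 44170)*(a - 15690) = (-29555 + 44170)*(585817 - 15690) = 14615*570127 = 8332406105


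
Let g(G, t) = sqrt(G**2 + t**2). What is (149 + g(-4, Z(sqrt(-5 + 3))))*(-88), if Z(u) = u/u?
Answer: -13112 - 88*sqrt(17) ≈ -13475.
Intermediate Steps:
Z(u) = 1
(149 + g(-4, Z(sqrt(-5 + 3))))*(-88) = (149 + sqrt((-4)**2 + 1**2))*(-88) = (149 + sqrt(16 + 1))*(-88) = (149 + sqrt(17))*(-88) = -13112 - 88*sqrt(17)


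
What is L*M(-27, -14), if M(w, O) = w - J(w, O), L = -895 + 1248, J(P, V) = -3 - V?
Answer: -13414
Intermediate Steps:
L = 353
M(w, O) = 3 + O + w (M(w, O) = w - (-3 - O) = w + (3 + O) = 3 + O + w)
L*M(-27, -14) = 353*(3 - 14 - 27) = 353*(-38) = -13414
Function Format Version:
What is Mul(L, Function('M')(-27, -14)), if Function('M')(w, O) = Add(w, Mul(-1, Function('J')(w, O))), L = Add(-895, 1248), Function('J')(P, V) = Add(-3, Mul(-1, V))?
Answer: -13414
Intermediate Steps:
L = 353
Function('M')(w, O) = Add(3, O, w) (Function('M')(w, O) = Add(w, Mul(-1, Add(-3, Mul(-1, O)))) = Add(w, Add(3, O)) = Add(3, O, w))
Mul(L, Function('M')(-27, -14)) = Mul(353, Add(3, -14, -27)) = Mul(353, -38) = -13414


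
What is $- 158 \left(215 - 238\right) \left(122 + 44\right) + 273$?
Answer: $603517$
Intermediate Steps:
$- 158 \left(215 - 238\right) \left(122 + 44\right) + 273 = - 158 \left(\left(-23\right) 166\right) + 273 = \left(-158\right) \left(-3818\right) + 273 = 603244 + 273 = 603517$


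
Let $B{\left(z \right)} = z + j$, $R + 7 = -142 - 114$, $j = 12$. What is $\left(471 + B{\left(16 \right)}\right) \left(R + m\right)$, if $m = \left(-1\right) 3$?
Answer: $-132734$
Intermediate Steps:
$R = -263$ ($R = -7 - 256 = -263$)
$m = -3$
$B{\left(z \right)} = 12 + z$ ($B{\left(z \right)} = z + 12 = 12 + z$)
$\left(471 + B{\left(16 \right)}\right) \left(R + m\right) = \left(471 + \left(12 + 16\right)\right) \left(-263 - 3\right) = \left(471 + 28\right) \left(-266\right) = 499 \left(-266\right) = -132734$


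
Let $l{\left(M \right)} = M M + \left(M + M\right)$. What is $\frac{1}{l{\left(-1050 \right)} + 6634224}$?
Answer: $\frac{1}{7734624} \approx 1.2929 \cdot 10^{-7}$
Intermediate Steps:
$l{\left(M \right)} = M^{2} + 2 M$
$\frac{1}{l{\left(-1050 \right)} + 6634224} = \frac{1}{- 1050 \left(2 - 1050\right) + 6634224} = \frac{1}{\left(-1050\right) \left(-1048\right) + 6634224} = \frac{1}{1100400 + 6634224} = \frac{1}{7734624}$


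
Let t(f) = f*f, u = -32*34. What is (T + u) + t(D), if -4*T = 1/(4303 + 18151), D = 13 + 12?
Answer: -41584809/89816 ≈ -463.00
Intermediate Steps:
D = 25
u = -1088
t(f) = f²
T = -1/89816 (T = -1/(4*(4303 + 18151)) = -¼/22454 = -¼*1/22454 = -1/89816 ≈ -1.1134e-5)
(T + u) + t(D) = (-1/89816 - 1088) + 25² = -97719809/89816 + 625 = -41584809/89816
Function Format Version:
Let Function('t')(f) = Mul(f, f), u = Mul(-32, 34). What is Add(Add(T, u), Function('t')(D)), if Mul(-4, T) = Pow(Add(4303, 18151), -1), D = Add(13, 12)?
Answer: Rational(-41584809, 89816) ≈ -463.00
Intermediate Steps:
D = 25
u = -1088
Function('t')(f) = Pow(f, 2)
T = Rational(-1, 89816) (T = Mul(Rational(-1, 4), Pow(Add(4303, 18151), -1)) = Mul(Rational(-1, 4), Pow(22454, -1)) = Mul(Rational(-1, 4), Rational(1, 22454)) = Rational(-1, 89816) ≈ -1.1134e-5)
Add(Add(T, u), Function('t')(D)) = Add(Add(Rational(-1, 89816), -1088), Pow(25, 2)) = Add(Rational(-97719809, 89816), 625) = Rational(-41584809, 89816)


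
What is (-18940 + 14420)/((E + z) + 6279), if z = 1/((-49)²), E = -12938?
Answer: 5426260/7994129 ≈ 0.67878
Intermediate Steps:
z = 1/2401 ≈ 0.00041649
(-18940 + 14420)/((E + z) + 6279) = (-18940 + 14420)/((-12938 + 1/2401) + 6279) = -4520/(-31064137/2401 + 6279) = -4520/(-15988258/2401) = -4520*(-2401/15988258) = 5426260/7994129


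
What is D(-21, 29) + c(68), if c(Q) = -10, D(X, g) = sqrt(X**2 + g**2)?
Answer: -10 + sqrt(1282) ≈ 25.805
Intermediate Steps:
D(-21, 29) + c(68) = sqrt((-21)**2 + 29**2) - 10 = sqrt(441 + 841) - 10 = sqrt(1282) - 10 = -10 + sqrt(1282)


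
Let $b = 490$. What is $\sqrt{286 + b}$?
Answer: $2 \sqrt{194} \approx 27.857$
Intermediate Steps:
$\sqrt{286 + b} = \sqrt{286 + 490} = \sqrt{776} = 2 \sqrt{194}$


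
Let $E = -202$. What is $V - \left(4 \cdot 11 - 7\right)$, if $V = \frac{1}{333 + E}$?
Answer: $- \frac{4846}{131} \approx -36.992$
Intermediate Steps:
$V = \frac{1}{131}$ ($V = \frac{1}{333 - 202} = \frac{1}{131} \approx 0.0076336$)
$V - \left(4 \cdot 11 - 7\right) = \frac{1}{131} - \left(4 \cdot 11 - 7\right) = \frac{1}{131} - \left(44 - 7\right) = \frac{1}{131} - 37 = - \frac{4846}{131}$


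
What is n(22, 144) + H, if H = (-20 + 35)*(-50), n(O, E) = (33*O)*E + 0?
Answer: 103794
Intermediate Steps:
n(O, E) = 33*E*O (n(O, E) = 33*E*O + 0 = 33*E*O)
H = -750 (H = 15*(-50) = -750)
n(22, 144) + H = 33*144*22 - 750 = 104544 - 750 = 103794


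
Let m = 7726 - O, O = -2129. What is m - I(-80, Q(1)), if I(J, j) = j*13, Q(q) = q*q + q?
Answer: 9829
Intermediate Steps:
Q(q) = q + q**2 (Q(q) = q**2 + q = q + q**2)
I(J, j) = 13*j
m = 9855 (m = 7726 - 1*(-2129) = 7726 + 2129 = 9855)
m - I(-80, Q(1)) = 9855 - 13*1*(1 + 1) = 9855 - 13*1*2 = 9855 - 13*2 = 9855 - 1*26 = 9855 - 26 = 9829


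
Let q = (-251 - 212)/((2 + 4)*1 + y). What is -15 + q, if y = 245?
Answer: -4228/251 ≈ -16.845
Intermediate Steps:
q = -463/251 (q = (-251 - 212)/((2 + 4)*1 + 245) = -463/(6*1 + 245) = -463/(6 + 245) = -463/251 ≈ -1.8446)
-15 + q = -15 - 463/251 = -4228/251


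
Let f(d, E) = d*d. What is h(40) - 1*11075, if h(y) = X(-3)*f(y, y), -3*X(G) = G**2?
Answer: -15875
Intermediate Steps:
f(d, E) = d**2
X(G) = -G**2/3
h(y) = -3*y**2 (h(y) = (-1/3*(-3)**2)*y**2 = (-1/3*9)*y**2 = -3*y**2)
h(40) - 1*11075 = -3*40**2 - 1*11075 = -3*1600 - 11075 = -4800 - 11075 = -15875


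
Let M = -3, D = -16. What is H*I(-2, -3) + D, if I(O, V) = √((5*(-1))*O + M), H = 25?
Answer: -16 + 25*√7 ≈ 50.144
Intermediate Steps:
I(O, V) = √(-3 - 5*O) (I(O, V) = √((5*(-1))*O - 3) = √(-5*O - 3) = √(-3 - 5*O))
H*I(-2, -3) + D = 25*√(-3 - 5*(-2)) - 16 = 25*√(-3 + 10) - 16 = 25*√7 - 16 = -16 + 25*√7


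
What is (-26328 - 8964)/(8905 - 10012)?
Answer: 11764/369 ≈ 31.881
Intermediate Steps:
(-26328 - 8964)/(8905 - 10012) = -35292/(-1107) = -35292*(-1/1107) = 11764/369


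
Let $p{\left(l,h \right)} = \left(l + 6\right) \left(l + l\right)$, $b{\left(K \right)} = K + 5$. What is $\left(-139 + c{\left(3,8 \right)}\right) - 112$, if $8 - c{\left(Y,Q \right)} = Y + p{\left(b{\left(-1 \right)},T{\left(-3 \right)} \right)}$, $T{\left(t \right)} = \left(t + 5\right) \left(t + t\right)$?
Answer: $-326$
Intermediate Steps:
$b{\left(K \right)} = 5 + K$
$T{\left(t \right)} = 2 t \left(5 + t\right)$ ($T{\left(t \right)} = \left(5 + t\right) 2 t = 2 t \left(5 + t\right)$)
$p{\left(l,h \right)} = 2 l \left(6 + l\right)$ ($p{\left(l,h \right)} = \left(6 + l\right) 2 l = 2 l \left(6 + l\right)$)
$c{\left(Y,Q \right)} = -72 - Y$ ($c{\left(Y,Q \right)} = 8 - \left(Y + 2 \left(5 - 1\right) \left(6 + \left(5 - 1\right)\right)\right) = 8 - \left(Y + 2 \cdot 4 \left(6 + 4\right)\right) = 8 - \left(Y + 2 \cdot 4 \cdot 10\right) = 8 - \left(Y + 80\right) = 8 - \left(80 + Y\right) = -72 - Y$)
$\left(-139 + c{\left(3,8 \right)}\right) - 112 = \left(-139 - 75\right) - 112 = -214 - 112 = -326$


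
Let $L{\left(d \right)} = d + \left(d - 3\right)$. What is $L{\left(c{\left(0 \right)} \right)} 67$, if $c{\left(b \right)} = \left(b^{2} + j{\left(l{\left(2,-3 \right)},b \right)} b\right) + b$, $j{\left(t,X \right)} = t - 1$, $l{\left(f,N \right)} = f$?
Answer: $-201$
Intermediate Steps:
$j{\left(t,X \right)} = -1 + t$
$c{\left(b \right)} = b^{2} + 2 b$ ($c{\left(b \right)} = \left(b^{2} + \left(-1 + 2\right) b\right) + b = \left(b^{2} + 1 b\right) + b = \left(b^{2} + b\right) + b = \left(b + b^{2}\right) + b = b^{2} + 2 b$)
$L{\left(d \right)} = -3 + 2 d$ ($L{\left(d \right)} = d + \left(-3 + d\right) = -3 + 2 d$)
$L{\left(c{\left(0 \right)} \right)} 67 = \left(-3 + 2 \cdot 0 \left(2 + 0\right)\right) 67 = \left(-3 + 2 \cdot 0 \cdot 2\right) 67 = \left(-3 + 2 \cdot 0\right) 67 = \left(-3 + 0\right) 67 = \left(-3\right) 67 = -201$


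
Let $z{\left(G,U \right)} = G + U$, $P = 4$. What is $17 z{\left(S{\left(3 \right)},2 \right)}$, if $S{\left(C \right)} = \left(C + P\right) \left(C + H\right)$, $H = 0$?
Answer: $391$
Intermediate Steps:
$S{\left(C \right)} = C \left(4 + C\right)$ ($S{\left(C \right)} = \left(C + 4\right) \left(C + 0\right) = \left(4 + C\right) C = C \left(4 + C\right)$)
$17 z{\left(S{\left(3 \right)},2 \right)} = 17 \left(3 \left(4 + 3\right) + 2\right) = 17 \left(3 \cdot 7 + 2\right) = 17 \left(21 + 2\right) = 17 \cdot 23 = 391$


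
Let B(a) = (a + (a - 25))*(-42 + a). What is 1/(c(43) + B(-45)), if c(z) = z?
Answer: 1/10048 ≈ 9.9522e-5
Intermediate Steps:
B(a) = (-42 + a)*(-25 + 2*a) (B(a) = (a + (-25 + a))*(-42 + a) = (-25 + 2*a)*(-42 + a) = (-42 + a)*(-25 + 2*a))
1/(c(43) + B(-45)) = 1/(43 + (1050 - 109*(-45) + 2*(-45)**2)) = 1/(43 + (1050 + 4905 + 2*2025)) = 1/(43 + (1050 + 4905 + 4050)) = 1/(43 + 10005) = 1/10048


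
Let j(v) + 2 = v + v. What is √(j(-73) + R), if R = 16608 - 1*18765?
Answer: I*√2305 ≈ 48.01*I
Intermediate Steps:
R = -2157 (R = 16608 - 18765 = -2157)
j(v) = -2 + 2*v (j(v) = -2 + (v + v) = -2 + 2*v)
√(j(-73) + R) = √((-2 + 2*(-73)) - 2157) = √((-2 - 146) - 2157) = √(-148 - 2157) = √(-2305) = I*√2305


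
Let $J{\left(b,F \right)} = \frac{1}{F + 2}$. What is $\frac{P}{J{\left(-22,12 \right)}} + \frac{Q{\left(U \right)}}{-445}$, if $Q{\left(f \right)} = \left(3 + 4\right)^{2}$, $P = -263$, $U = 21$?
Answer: $- \frac{1638539}{445} \approx -3682.1$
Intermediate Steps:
$J{\left(b,F \right)} = \frac{1}{2 + F}$
$Q{\left(f \right)} = 49$ ($Q{\left(f \right)} = 7^{2} = 49$)
$\frac{P}{J{\left(-22,12 \right)}} + \frac{Q{\left(U \right)}}{-445} = - \frac{263}{\frac{1}{2 + 12}} + \frac{49}{-445} = - \frac{263}{\frac{1}{14}} + 49 \left(- \frac{1}{445}\right) = - 263 \frac{1}{\frac{1}{14}} - \frac{49}{445} = \left(-263\right) 14 - \frac{49}{445} = -3682 - \frac{49}{445} = - \frac{1638539}{445}$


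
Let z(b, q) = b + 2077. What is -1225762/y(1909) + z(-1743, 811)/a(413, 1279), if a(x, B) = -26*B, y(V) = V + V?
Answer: -443073530/1380041 ≈ -321.06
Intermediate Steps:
z(b, q) = 2077 + b
y(V) = 2*V
-1225762/y(1909) + z(-1743, 811)/a(413, 1279) = -1225762/(2*1909) + (2077 - 1743)/((-26*1279)) = -1225762/3818 + 334/(-33254) = -1225762*1/3818 + 334*(-1/33254) = -26647/83 - 167/16627 = -443073530/1380041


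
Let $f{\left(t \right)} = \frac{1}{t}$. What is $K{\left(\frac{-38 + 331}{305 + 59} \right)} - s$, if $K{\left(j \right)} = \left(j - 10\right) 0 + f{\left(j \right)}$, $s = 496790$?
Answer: $- \frac{145559106}{293} \approx -4.9679 \cdot 10^{5}$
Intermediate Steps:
$K{\left(j \right)} = \frac{1}{j}$ ($K{\left(j \right)} = \left(j - 10\right) 0 + \frac{1}{j} = \left(-10 + j\right) 0 + \frac{1}{j} = 0 + \frac{1}{j} = \frac{1}{j}$)
$K{\left(\frac{-38 + 331}{305 + 59} \right)} - s = \frac{1}{\left(-38 + 331\right) \frac{1}{305 + 59}} - 496790 = \frac{1}{293 \cdot \frac{1}{364}} - 496790 = \frac{1}{\frac{293}{364}} - 496790 = \frac{364}{293} - 496790 = - \frac{145559106}{293}$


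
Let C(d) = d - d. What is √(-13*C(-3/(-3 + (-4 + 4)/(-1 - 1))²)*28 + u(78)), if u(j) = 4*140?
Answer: 4*√35 ≈ 23.664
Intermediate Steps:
u(j) = 560
C(d) = 0
√(-13*C(-3/(-3 + (-4 + 4)/(-1 - 1))²)*28 + u(78)) = √(-13*0*28 + 560) = √(0*28 + 560) = √(0 + 560) = √560 = 4*√35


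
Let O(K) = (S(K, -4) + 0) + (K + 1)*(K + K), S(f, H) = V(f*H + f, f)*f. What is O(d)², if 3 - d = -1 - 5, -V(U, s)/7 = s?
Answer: 149769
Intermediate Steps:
V(U, s) = -7*s
S(f, H) = -7*f² (S(f, H) = (-7*f)*f = -7*f²)
d = 9 (d = 3 - (-1 - 5) = 3 - 1*(-6) = 3 + 6 = 9)
O(K) = -7*K² + 2*K*(1 + K) (O(K) = (-7*K² + 0) + (K + 1)*(K + K) = -7*K² + (1 + K)*(2*K) = -7*K² + 2*K*(1 + K))
O(d)² = (9*(2 - 5*9))² = (9*(2 - 45))² = (9*(-43))² = (-387)² = 149769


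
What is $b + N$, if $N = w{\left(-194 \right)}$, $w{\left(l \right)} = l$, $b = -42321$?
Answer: $-42515$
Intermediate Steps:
$N = -194$
$b + N = -42321 - 194 = -42515$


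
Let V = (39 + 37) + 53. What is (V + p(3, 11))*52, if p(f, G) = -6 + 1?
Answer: 6448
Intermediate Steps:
p(f, G) = -5
V = 129 (V = 76 + 53 = 129)
(V + p(3, 11))*52 = (129 - 5)*52 = 124*52 = 6448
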